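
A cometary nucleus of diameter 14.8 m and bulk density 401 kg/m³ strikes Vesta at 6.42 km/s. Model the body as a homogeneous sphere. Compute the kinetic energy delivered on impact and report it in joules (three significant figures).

E ≈ 1.40 × 10^13 J

v = 6420 m/s.
Mass m = (π/6) ρ d³ = (π/6) × 401 × (14.8)³ = 6.807 × 10^5 kg
E = ½ m v² = 0.5 × 6.807 × 10^5 × (6420)² = 1.403 × 10^13 J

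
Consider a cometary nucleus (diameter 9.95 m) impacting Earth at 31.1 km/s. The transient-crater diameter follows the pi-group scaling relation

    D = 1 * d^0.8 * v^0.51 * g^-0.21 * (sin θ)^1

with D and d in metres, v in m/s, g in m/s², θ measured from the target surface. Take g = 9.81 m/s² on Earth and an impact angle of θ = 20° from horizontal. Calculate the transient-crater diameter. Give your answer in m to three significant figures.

D ≈ 260 m

In SI units: v = 31100 m/s.
d^0.8 = 9.95^0.8 = 6.284
v^0.51 = 31100^0.51 = 195.6
g^-0.21 = 9.81^-0.21 = 0.6191
(sin 20°)^1 = 0.3420^1 = 0.3420
D = 1 × 6.284 × 195.6 × 0.6191 × 0.3420 = 260.3 m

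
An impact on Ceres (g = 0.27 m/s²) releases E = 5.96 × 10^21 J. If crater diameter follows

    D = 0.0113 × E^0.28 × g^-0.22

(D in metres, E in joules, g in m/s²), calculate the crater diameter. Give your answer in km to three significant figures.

E^0.28 = (5.96 × 10^21)^0.28 = 1.250 × 10^6
g^-0.22 = 0.27^-0.22 = 1.334
D = 0.0113 × 1.250 × 10^6 × 1.334 = 18843 m
   = 18.84 km

D ≈ 18.8 km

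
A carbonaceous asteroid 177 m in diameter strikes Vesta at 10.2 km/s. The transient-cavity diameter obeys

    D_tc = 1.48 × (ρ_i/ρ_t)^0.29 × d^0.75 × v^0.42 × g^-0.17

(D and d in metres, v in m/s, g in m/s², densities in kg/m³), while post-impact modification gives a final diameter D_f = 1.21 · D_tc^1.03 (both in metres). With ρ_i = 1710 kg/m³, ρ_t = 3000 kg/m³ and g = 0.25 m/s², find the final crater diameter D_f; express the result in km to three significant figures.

v = 10200 m/s.
(ρ_i/ρ_t)^0.29 = (1710/3000)^0.29 = 0.8496
d^0.75 = 177^0.75 = 48.53
v^0.42 = 10200^0.42 = 48.26
g^-0.17 = 0.25^-0.17 = 1.266
D_tc = 1.48 × 0.8496 × 48.53 × 48.26 × 1.266 = 3728 m
D_f = 1.21 × (3728)^1.03 = 5773 m
     = 5.773 km

D_f ≈ 5.77 km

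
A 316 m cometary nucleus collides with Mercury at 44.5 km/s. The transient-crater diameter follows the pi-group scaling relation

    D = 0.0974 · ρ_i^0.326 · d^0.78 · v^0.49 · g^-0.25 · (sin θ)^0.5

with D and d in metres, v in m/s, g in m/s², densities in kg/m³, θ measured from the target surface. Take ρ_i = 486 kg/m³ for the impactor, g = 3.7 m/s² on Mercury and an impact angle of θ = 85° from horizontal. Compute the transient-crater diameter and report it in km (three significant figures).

In SI units: v = 44500 m/s.
ρ_i^0.326 = 486^0.326 = 7.514
d^0.78 = 316^0.78 = 89.08
v^0.49 = 44500^0.49 = 189.5
g^-0.25 = 3.7^-0.25 = 0.7210
(sin 85°)^0.5 = 0.9962^0.5 = 0.9981
D = 0.0974 × 7.514 × 89.08 × 189.5 × 0.7210 × 0.9981 = 8891 m
   = 8.891 km

D ≈ 8.89 km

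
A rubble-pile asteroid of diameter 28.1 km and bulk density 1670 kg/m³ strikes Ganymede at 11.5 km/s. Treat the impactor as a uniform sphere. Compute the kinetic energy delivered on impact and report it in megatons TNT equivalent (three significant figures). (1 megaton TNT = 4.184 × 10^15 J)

d = 28100 m; v = 11500 m/s.
Mass m = (π/6) ρ d³ = (π/6) × 1670 × (28100)³ = 1.940 × 10^16 kg
E = ½ m v² = 0.5 × 1.940 × 10^16 × (11500)² = 1.283 × 10^24 J
   = 1.283 × 10^24 / 4.184×10^15 = 3.066 × 10^8 Mt

E ≈ 3.07 × 10^8 Mt TNT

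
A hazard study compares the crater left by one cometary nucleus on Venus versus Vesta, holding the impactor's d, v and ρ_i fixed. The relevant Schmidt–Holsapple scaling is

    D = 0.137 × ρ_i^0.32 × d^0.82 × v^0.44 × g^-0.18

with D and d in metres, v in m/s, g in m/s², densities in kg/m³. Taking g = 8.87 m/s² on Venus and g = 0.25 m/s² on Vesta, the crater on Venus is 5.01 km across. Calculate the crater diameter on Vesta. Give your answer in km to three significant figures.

All impactor-dependent factors cancel in the ratio, leaving D_Vesta/D_Venus = (g_Vesta/g_Venus)^-0.18.
(0.25/8.87)^-0.18 = 0.02818^-0.18 = 1.901
D_Vesta = 1.901 × 5.01 km = 9.52 km

D ≈ 9.52 km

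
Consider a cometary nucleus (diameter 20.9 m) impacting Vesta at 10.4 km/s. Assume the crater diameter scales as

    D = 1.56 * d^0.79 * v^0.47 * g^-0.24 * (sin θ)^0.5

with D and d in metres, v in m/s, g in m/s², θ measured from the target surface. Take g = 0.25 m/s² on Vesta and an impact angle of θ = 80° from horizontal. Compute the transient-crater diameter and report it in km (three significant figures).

In SI units: v = 10400 m/s.
d^0.79 = 20.9^0.79 = 11.04
v^0.47 = 10400^0.47 = 77.27
g^-0.24 = 0.25^-0.24 = 1.395
(sin 80°)^0.5 = 0.9848^0.5 = 0.9924
D = 1.56 × 11.04 × 77.27 × 1.395 × 0.9924 = 1842 m
   = 1.842 km

D ≈ 1.84 km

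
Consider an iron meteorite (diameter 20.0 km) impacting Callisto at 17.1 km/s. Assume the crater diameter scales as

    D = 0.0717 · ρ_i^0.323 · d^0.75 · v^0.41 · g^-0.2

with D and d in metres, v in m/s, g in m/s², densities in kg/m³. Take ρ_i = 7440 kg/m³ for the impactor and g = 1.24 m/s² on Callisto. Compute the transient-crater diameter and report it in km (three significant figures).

In SI units: d = 20000 m, v = 17100 m/s.
ρ_i^0.323 = 7440^0.323 = 17.80
d^0.75 = 20000^0.75 = 1682
v^0.41 = 17100^0.41 = 54.39
g^-0.2 = 1.24^-0.2 = 0.9579
D = 0.0717 × 17.80 × 1682 × 54.39 × 0.9579 = 1.118 × 10^5 m
   = 111.8 km

D ≈ 112 km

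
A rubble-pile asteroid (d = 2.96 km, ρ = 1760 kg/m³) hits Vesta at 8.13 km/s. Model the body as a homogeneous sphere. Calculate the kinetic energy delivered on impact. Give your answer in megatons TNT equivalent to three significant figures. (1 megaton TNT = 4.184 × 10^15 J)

d = 2960 m; v = 8130 m/s.
Mass m = (π/6) ρ d³ = (π/6) × 1760 × (2960)³ = 2.390 × 10^13 kg
E = ½ m v² = 0.5 × 2.390 × 10^13 × (8130)² = 7.899 × 10^20 J
   = 7.899 × 10^20 / 4.184×10^15 = 1.888 × 10^5 Mt

E ≈ 1.89 × 10^5 Mt TNT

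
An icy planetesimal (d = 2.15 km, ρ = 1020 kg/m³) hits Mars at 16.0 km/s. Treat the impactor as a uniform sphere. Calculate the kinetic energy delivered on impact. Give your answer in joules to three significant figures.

E ≈ 6.79 × 10^20 J

d = 2150 m; v = 16000 m/s.
Mass m = (π/6) ρ d³ = (π/6) × 1020 × (2150)³ = 5.308 × 10^12 kg
E = ½ m v² = 0.5 × 5.308 × 10^12 × (16000)² = 6.794 × 10^20 J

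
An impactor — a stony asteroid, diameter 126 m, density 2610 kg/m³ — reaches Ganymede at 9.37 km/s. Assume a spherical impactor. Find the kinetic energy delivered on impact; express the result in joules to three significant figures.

v = 9370 m/s.
Mass m = (π/6) ρ d³ = (π/6) × 2610 × (126)³ = 2.734 × 10^9 kg
E = ½ m v² = 0.5 × 2.734 × 10^9 × (9370)² = 1.200 × 10^17 J

E ≈ 1.20 × 10^17 J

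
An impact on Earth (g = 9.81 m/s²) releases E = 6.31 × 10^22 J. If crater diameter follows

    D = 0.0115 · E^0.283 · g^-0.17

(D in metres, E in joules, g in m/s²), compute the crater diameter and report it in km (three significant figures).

D ≈ 22.1 km

E^0.283 = (6.31 × 10^22)^0.283 = 2.834 × 10^6
g^-0.17 = 9.81^-0.17 = 0.6783
D = 0.0115 × 2.834 × 10^6 × 0.6783 = 22106 m
   = 22.11 km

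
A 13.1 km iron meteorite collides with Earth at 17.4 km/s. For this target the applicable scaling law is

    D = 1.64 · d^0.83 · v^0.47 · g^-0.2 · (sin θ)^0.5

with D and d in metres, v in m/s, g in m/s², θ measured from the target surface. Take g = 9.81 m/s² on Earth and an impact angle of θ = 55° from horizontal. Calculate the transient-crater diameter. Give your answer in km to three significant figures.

In SI units: d = 13100 m, v = 17400 m/s.
d^0.83 = 13100^0.83 = 2614
v^0.47 = 17400^0.47 = 98.41
g^-0.2 = 9.81^-0.2 = 0.6334
(sin 55°)^0.5 = 0.8192^0.5 = 0.9051
D = 1.64 × 2614 × 98.41 × 0.6334 × 0.9051 = 2.419 × 10^5 m
   = 241.9 km

D ≈ 242 km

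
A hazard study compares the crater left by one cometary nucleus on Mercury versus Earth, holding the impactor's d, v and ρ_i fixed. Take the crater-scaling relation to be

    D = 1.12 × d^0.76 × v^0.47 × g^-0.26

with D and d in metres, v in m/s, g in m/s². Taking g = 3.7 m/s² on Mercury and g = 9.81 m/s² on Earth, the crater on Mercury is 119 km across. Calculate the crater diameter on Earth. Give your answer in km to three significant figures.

All impactor-dependent factors cancel in the ratio, leaving D_Earth/D_Mercury = (g_Earth/g_Mercury)^-0.26.
(9.81/3.7)^-0.26 = 2.651^-0.26 = 0.7761
D_Earth = 0.7761 × 119 km = 92.4 km

D ≈ 92.4 km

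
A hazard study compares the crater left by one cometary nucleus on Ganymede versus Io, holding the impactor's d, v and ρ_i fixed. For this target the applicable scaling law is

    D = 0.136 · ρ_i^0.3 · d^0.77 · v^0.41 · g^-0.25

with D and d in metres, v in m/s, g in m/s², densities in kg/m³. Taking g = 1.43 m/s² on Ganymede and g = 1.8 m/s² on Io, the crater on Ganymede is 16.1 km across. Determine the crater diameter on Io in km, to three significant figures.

D ≈ 15.2 km

All impactor-dependent factors cancel in the ratio, leaving D_Io/D_Ganymede = (g_Io/g_Ganymede)^-0.25.
(1.8/1.43)^-0.25 = 1.259^-0.25 = 0.9440
D_Io = 0.9440 × 16.1 km = 15.2 km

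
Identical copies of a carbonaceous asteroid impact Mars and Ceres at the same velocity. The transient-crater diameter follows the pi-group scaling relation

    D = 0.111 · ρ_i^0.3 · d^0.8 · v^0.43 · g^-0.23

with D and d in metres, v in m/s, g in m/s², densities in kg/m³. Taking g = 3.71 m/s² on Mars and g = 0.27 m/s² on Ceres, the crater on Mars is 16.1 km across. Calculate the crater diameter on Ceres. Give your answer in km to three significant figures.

All impactor-dependent factors cancel in the ratio, leaving D_Ceres/D_Mars = (g_Ceres/g_Mars)^-0.23.
(0.27/3.71)^-0.23 = 0.07278^-0.23 = 1.827
D_Ceres = 1.827 × 16.1 km = 29.4 km

D ≈ 29.4 km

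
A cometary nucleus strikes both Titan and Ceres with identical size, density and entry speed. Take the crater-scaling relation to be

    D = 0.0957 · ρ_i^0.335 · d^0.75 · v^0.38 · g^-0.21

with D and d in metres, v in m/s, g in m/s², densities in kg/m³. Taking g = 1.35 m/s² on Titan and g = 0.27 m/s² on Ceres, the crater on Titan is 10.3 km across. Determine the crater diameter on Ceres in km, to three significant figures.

D ≈ 14.4 km

All impactor-dependent factors cancel in the ratio, leaving D_Ceres/D_Titan = (g_Ceres/g_Titan)^-0.21.
(0.27/1.35)^-0.21 = 0.2000^-0.21 = 1.402
D_Ceres = 1.402 × 10.3 km = 14.4 km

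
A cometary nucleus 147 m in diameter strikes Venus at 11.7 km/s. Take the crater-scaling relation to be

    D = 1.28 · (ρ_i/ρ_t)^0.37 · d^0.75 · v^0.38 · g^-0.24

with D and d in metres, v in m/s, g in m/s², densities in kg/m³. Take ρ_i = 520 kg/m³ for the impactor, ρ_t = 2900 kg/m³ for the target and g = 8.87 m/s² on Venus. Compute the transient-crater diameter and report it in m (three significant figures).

In SI units: v = 11700 m/s.
(ρ_i/ρ_t)^0.37 = (520/2900)^0.37 = 0.5295
d^0.75 = 147^0.75 = 42.22
v^0.38 = 11700^0.38 = 35.15
g^-0.24 = 8.87^-0.24 = 0.5922
D = 1.28 × 0.5295 × 42.22 × 35.15 × 0.5922 = 595.6 m

D ≈ 596 m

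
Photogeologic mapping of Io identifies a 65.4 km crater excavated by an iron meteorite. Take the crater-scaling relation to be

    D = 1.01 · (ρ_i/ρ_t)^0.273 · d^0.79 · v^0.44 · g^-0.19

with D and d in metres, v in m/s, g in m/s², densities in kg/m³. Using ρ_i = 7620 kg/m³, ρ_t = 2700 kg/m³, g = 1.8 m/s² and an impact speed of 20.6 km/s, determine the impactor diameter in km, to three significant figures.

Rearranging for d: d = [D / (1.01 · (7620/2700)^0.273 · 20600^0.44 · 1.8^-0.19)]^(1/0.79).
D = 65400 m.
(7620/2700)^0.273 = 1.327
20600^0.44 = 79.09
1.8^-0.19 = 0.8943
Denominator = 1.01 × 1.327 × 79.09 × 0.8943 = 94.80
D / 94.80 = 65400 / 94.80 = 689.9
d = 689.9^(1/0.79) = 689.9^1.2658 = 3920 m

d ≈ 3.92 km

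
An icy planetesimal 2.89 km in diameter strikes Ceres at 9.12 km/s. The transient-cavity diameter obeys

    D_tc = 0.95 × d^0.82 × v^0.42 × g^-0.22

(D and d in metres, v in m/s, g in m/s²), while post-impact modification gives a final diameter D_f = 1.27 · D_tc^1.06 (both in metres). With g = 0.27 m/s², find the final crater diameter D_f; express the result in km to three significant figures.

D_f ≈ 96.4 km

In SI: d = 2890 m, v = 9120 m/s.
d^0.82 = 2890^0.82 = 688.6
v^0.42 = 9120^0.42 = 46.05
g^-0.22 = 0.27^-0.22 = 1.334
D_tc = 0.95 × 688.6 × 46.05 × 1.334 = 40190 m
D_f = 1.27 × (40190)^1.06 = 96420 m
     = 96.42 km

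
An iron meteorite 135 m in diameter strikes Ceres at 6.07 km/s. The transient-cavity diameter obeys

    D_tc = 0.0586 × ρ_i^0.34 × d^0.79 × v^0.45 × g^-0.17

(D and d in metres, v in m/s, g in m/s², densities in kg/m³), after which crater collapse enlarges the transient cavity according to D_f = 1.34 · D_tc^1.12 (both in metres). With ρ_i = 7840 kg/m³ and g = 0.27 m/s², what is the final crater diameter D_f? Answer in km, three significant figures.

v = 6070 m/s.
ρ_i^0.34 = 7840^0.34 = 21.09
d^0.79 = 135^0.79 = 48.19
v^0.45 = 6070^0.45 = 50.40
g^-0.17 = 0.27^-0.17 = 1.249
D_tc = 0.0586 × 21.09 × 48.19 × 50.40 × 1.249 = 3749 m
D_f = 1.34 × (3749)^1.12 = 13486 m
     = 13.49 km

D_f ≈ 13.5 km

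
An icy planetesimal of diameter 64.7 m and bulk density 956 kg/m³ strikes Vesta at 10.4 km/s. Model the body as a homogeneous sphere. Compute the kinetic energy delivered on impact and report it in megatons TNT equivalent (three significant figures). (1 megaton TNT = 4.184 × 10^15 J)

E ≈ 1.75 Mt TNT

v = 10400 m/s.
Mass m = (π/6) ρ d³ = (π/6) × 956 × (64.7)³ = 1.356 × 10^8 kg
E = ½ m v² = 0.5 × 1.356 × 10^8 × (10400)² = 7.333 × 10^15 J
   = 7.333 × 10^15 / 4.184×10^15 = 1.753 Mt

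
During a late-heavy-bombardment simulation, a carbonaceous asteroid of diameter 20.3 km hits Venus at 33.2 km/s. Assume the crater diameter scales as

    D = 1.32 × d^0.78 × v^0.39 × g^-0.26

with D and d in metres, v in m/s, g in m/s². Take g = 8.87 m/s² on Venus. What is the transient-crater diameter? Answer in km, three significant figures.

In SI units: d = 20300 m, v = 33200 m/s.
d^0.78 = 20300^0.78 = 2290
v^0.39 = 33200^0.39 = 57.98
g^-0.26 = 8.87^-0.26 = 0.5669
D = 1.32 × 2290 × 57.98 × 0.5669 = 99356 m
   = 99.36 km

D ≈ 99.4 km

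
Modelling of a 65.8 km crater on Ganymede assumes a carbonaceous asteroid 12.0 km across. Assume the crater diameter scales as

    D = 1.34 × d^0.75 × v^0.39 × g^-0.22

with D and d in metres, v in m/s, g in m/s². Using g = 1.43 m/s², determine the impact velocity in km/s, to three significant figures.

v ≈ 18.7 km/s

Rearranging for v: v = [D / (1.34 · 12000^0.75 · 1.43^-0.22)]^(1/0.39).
D = 65800 m.
12000^0.75 = 1147
1.43^-0.22 = 0.9243
Denominator = 1.34 × 1147 × 0.9243 = 1421
D / 1421 = 65800 / 1421 = 46.31
v = 46.31^(1/0.39) = 46.31^2.5641 = 18662 m/s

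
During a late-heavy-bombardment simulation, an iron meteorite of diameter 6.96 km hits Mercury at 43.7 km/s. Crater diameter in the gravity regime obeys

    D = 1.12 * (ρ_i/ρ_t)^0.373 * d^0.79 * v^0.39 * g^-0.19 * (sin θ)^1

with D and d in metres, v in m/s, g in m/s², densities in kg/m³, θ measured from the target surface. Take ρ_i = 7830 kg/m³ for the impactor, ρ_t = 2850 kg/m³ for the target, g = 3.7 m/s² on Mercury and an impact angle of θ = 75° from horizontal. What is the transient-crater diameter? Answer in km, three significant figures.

D ≈ 86.2 km

In SI units: d = 6960 m, v = 43700 m/s.
(ρ_i/ρ_t)^0.373 = (7830/2850)^0.373 = 1.458
d^0.79 = 6960^0.79 = 1086
v^0.39 = 43700^0.39 = 64.53
g^-0.19 = 3.7^-0.19 = 0.7799
(sin 75°)^1 = 0.9659^1 = 0.9659
D = 1.12 × 1.458 × 1086 × 64.53 × 0.7799 × 0.9659 = 86206 m
   = 86.21 km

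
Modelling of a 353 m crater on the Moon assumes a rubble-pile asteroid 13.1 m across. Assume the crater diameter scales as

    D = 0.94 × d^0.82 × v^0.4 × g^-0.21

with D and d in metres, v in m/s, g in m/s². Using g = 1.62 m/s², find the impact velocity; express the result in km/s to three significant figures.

Rearranging for v: v = [D / (0.94 · 13.1^0.82 · 1.62^-0.21)]^(1/0.4).
13.1^0.82 = 8.244
1.62^-0.21 = 0.9037
Denominator = 0.94 × 8.244 × 0.9037 = 7.003
D / 7.003 = 353 / 7.003 = 50.41
v = 50.41^(1/0.4) = 50.41^2.5 = 18042 m/s

v ≈ 18.0 km/s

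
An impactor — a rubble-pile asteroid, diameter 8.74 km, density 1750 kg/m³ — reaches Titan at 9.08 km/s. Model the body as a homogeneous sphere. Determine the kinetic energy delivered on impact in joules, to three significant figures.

E ≈ 2.52 × 10^22 J

d = 8740 m; v = 9080 m/s.
Mass m = (π/6) ρ d³ = (π/6) × 1750 × (8740)³ = 6.117 × 10^14 kg
E = ½ m v² = 0.5 × 6.117 × 10^14 × (9080)² = 2.522 × 10^22 J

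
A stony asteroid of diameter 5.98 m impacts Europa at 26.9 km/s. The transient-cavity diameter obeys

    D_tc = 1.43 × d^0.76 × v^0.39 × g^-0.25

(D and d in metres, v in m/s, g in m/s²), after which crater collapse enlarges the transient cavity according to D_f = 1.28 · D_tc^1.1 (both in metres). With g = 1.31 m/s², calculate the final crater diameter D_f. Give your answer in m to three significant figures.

D_f ≈ 624 m

v = 26900 m/s.
d^0.76 = 5.98^0.76 = 3.893
v^0.39 = 26900^0.39 = 53.41
g^-0.25 = 1.31^-0.25 = 0.9347
D_tc = 1.43 × 3.893 × 53.41 × 0.9347 = 277.9 m
D_f = 1.28 × (277.9)^1.1 = 624.4 m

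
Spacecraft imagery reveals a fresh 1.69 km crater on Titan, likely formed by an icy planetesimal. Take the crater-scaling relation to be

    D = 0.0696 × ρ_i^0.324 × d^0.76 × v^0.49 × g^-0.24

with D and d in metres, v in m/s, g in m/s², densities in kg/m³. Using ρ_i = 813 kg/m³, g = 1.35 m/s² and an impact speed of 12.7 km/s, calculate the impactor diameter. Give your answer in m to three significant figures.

d ≈ 84.1 m

Rearranging for d: d = [D / (0.0696 · 813^0.324 · 12700^0.49 · 1.35^-0.24)]^(1/0.76).
D = 1690 m.
813^0.324 = 8.767
12700^0.49 = 102.5
1.35^-0.24 = 0.9305
Denominator = 0.0696 × 8.767 × 102.5 × 0.9305 = 58.20
D / 58.20 = 1690 / 58.20 = 29.04
d = 29.04^(1/0.76) = 29.04^1.3158 = 84.14 m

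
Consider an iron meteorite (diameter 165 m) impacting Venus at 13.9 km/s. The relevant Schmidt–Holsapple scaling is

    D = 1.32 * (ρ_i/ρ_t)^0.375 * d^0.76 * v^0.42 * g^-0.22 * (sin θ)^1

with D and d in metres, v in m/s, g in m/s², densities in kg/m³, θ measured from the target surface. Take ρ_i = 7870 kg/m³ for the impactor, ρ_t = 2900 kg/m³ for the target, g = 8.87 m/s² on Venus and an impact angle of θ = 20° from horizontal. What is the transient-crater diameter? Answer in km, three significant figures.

D ≈ 1.08 km

In SI units: v = 13900 m/s.
(ρ_i/ρ_t)^0.375 = (7870/2900)^0.375 = 1.454
d^0.76 = 165^0.76 = 48.45
v^0.42 = 13900^0.42 = 54.96
g^-0.22 = 8.87^-0.22 = 0.6187
(sin 20°)^1 = 0.3420^1 = 0.3420
D = 1.32 × 1.454 × 48.45 × 54.96 × 0.6187 × 0.3420 = 1081 m
   = 1.081 km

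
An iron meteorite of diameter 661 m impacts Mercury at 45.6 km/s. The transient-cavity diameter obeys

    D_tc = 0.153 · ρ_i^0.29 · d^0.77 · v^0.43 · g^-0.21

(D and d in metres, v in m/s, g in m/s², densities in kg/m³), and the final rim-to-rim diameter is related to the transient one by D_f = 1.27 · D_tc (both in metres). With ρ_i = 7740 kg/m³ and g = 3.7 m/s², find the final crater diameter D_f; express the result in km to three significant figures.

v = 45600 m/s.
ρ_i^0.29 = 7740^0.29 = 13.42
d^0.77 = 661^0.77 = 148.4
v^0.43 = 45600^0.43 = 100.8
g^-0.21 = 3.7^-0.21 = 0.7598
D_tc = 0.153 × 13.42 × 148.4 × 100.8 × 0.7598 = 23340 m
D_f = 1.27 × 23340 = 29642 m
     = 29.64 km

D_f ≈ 29.6 km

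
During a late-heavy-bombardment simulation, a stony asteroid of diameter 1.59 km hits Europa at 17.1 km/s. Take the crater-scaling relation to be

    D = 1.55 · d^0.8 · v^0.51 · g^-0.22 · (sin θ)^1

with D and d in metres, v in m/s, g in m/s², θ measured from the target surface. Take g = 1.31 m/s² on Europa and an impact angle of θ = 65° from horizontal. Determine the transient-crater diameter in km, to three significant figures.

In SI units: d = 1590 m, v = 17100 m/s.
d^0.8 = 1590^0.8 = 364.0
v^0.51 = 17100^0.51 = 144.2
g^-0.22 = 1.31^-0.22 = 0.9423
(sin 65°)^1 = 0.9063^1 = 0.9063
D = 1.55 × 364.0 × 144.2 × 0.9423 × 0.9063 = 69480 m
   = 69.48 km

D ≈ 69.5 km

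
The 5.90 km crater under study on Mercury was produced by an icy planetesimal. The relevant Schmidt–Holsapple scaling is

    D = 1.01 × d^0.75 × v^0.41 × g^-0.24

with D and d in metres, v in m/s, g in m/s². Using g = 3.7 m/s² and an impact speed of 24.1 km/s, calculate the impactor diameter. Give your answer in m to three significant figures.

Rearranging for d: d = [D / (1.01 · 24100^0.41 · 3.7^-0.24)]^(1/0.75).
D = 5900 m.
24100^0.41 = 62.61
3.7^-0.24 = 0.7305
Denominator = 1.01 × 62.61 × 0.7305 = 46.19
D / 46.19 = 5900 / 46.19 = 127.7
d = 127.7^(1/0.75) = 127.7^1.3333 = 643.0 m

d ≈ 643 m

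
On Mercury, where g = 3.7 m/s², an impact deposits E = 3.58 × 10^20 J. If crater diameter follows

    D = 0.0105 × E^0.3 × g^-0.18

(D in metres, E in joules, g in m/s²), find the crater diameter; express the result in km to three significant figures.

E^0.3 = (3.58 × 10^20)^0.3 = 1.466 × 10^6
g^-0.18 = 3.7^-0.18 = 0.7902
D = 0.0105 × 1.466 × 10^6 × 0.7902 = 12164 m
   = 12.16 km

D ≈ 12.2 km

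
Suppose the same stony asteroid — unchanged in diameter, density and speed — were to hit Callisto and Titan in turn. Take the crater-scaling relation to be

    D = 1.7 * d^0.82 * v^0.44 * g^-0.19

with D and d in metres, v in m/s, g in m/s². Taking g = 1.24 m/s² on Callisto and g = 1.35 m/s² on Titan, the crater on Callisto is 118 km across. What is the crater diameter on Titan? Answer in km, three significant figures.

D ≈ 116 km

All impactor-dependent factors cancel in the ratio, leaving D_Titan/D_Callisto = (g_Titan/g_Callisto)^-0.19.
(1.35/1.24)^-0.19 = 1.089^-0.19 = 0.9839
D_Titan = 0.9839 × 118 km = 116 km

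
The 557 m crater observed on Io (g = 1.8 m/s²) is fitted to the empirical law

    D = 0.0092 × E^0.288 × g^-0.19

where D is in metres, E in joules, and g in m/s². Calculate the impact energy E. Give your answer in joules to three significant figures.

E ≈ 5.93 × 10^16 J

Rearranging: E = [D / (0.0092 · g^-0.19)]^(1/0.288).
g^-0.19 = 1.8^-0.19 = 0.8943
D / (0.0092 × 0.8943) = 557 / (8.228 × 10^-3) = 6.770 × 10^4
E = (6.770 × 10^4)^3.4722 = 5.926 × 10^16 J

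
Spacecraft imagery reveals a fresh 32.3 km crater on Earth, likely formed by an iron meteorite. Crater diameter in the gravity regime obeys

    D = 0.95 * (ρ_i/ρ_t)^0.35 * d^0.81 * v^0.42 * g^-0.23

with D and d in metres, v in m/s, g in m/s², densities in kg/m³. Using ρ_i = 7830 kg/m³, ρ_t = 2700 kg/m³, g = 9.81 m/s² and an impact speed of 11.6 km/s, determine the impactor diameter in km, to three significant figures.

Rearranging for d: d = [D / (0.95 · (7830/2700)^0.35 · 11600^0.42 · 9.81^-0.23)]^(1/0.81).
D = 32300 m.
(7830/2700)^0.35 = 1.452
11600^0.42 = 50.94
9.81^-0.23 = 0.5914
Denominator = 0.95 × 1.452 × 50.94 × 0.5914 = 41.56
D / 41.56 = 32300 / 41.56 = 777.2
d = 777.2^(1/0.81) = 777.2^1.2346 = 3704 m

d ≈ 3.70 km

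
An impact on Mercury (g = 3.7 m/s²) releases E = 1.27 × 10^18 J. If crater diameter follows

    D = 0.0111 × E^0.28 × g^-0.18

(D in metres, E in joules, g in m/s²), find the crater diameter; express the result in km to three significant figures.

D ≈ 1.03 km

E^0.28 = (1.27 × 10^18)^0.28 = 1.172 × 10^5
g^-0.18 = 3.7^-0.18 = 0.7902
D = 0.0111 × 1.172 × 10^5 × 0.7902 = 1028 m
   = 1.028 km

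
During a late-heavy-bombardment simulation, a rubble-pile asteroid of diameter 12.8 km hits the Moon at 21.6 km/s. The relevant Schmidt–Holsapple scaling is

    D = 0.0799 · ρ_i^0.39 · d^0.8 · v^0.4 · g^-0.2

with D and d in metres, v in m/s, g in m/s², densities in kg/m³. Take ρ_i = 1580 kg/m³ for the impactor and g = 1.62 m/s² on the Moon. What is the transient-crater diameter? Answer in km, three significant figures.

In SI units: d = 12800 m, v = 21600 m/s.
ρ_i^0.39 = 1580^0.39 = 17.68
d^0.8 = 12800^0.8 = 1931
v^0.4 = 21600^0.4 = 54.17
g^-0.2 = 1.62^-0.2 = 0.9080
D = 0.0799 × 17.68 × 1931 × 54.17 × 0.9080 = 1.342 × 10^5 m
   = 134.2 km

D ≈ 134 km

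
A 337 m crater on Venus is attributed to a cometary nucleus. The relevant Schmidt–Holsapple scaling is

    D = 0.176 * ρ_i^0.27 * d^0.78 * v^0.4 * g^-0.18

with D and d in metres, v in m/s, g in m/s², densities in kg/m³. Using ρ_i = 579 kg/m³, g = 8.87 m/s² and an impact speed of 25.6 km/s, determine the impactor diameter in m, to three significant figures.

Rearranging for d: d = [D / (0.176 · 579^0.27 · 25600^0.4 · 8.87^-0.18)]^(1/0.78).
579^0.27 = 5.571
25600^0.4 = 57.98
8.87^-0.18 = 0.6751
Denominator = 0.176 × 5.571 × 57.98 × 0.6751 = 38.38
D / 38.38 = 337 / 38.38 = 8.781
d = 8.781^(1/0.78) = 8.781^1.2821 = 16.21 m

d ≈ 16.2 m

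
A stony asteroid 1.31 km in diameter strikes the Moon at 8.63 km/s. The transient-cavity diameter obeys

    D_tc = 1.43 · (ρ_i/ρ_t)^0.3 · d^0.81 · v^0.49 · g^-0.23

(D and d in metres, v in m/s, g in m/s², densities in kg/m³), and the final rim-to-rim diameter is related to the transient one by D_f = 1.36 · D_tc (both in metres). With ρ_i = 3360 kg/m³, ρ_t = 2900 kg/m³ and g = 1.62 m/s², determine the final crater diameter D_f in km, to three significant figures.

In SI: d = 1310 m, v = 8630 m/s.
(ρ_i/ρ_t)^0.3 = (3360/2900)^0.3 = 1.045
d^0.81 = 1310^0.81 = 335.0
v^0.49 = 8630^0.49 = 84.85
g^-0.23 = 1.62^-0.23 = 0.8950
D_tc = 1.43 × 1.045 × 335.0 × 84.85 × 0.8950 = 38020 m
D_f = 1.36 × 38020 = 51707 m
     = 51.71 km

D_f ≈ 51.7 km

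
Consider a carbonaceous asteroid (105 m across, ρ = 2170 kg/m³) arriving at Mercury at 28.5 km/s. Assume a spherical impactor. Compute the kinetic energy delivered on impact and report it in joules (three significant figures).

v = 28500 m/s.
Mass m = (π/6) ρ d³ = (π/6) × 2170 × (105)³ = 1.315 × 10^9 kg
E = ½ m v² = 0.5 × 1.315 × 10^9 × (28500)² = 5.341 × 10^17 J

E ≈ 5.34 × 10^17 J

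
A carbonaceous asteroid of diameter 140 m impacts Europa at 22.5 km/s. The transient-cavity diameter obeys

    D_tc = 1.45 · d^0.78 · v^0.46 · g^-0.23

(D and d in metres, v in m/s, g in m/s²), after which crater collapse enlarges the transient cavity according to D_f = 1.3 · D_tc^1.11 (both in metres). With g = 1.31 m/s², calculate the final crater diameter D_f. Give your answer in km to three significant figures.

D_f ≈ 22.1 km

v = 22500 m/s.
d^0.78 = 140^0.78 = 47.20
v^0.46 = 22500^0.46 = 100.5
g^-0.23 = 1.31^-0.23 = 0.9398
D_tc = 1.45 × 47.20 × 100.5 × 0.9398 = 6464 m
D_f = 1.3 × (6464)^1.11 = 22060 m
     = 22.06 km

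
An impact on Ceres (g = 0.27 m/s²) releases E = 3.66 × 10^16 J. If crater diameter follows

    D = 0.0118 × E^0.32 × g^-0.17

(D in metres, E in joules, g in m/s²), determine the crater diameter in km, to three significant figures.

D ≈ 2.94 km

E^0.32 = (3.66 × 10^16)^0.32 = 1.997 × 10^5
g^-0.17 = 0.27^-0.17 = 1.249
D = 0.0118 × 1.997 × 10^5 × 1.249 = 2943 m
   = 2.943 km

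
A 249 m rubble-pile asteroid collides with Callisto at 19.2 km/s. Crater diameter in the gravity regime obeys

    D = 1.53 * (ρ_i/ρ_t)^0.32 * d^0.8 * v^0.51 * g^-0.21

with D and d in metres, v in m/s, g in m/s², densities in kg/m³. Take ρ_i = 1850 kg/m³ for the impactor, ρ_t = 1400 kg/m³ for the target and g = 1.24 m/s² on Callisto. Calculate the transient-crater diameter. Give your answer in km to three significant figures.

D ≈ 20.2 km

In SI units: v = 19200 m/s.
(ρ_i/ρ_t)^0.32 = (1850/1400)^0.32 = 1.093
d^0.8 = 249^0.8 = 82.60
v^0.51 = 19200^0.51 = 152.9
g^-0.21 = 1.24^-0.21 = 0.9558
D = 1.53 × 1.093 × 82.60 × 152.9 × 0.9558 = 20187 m
   = 20.19 km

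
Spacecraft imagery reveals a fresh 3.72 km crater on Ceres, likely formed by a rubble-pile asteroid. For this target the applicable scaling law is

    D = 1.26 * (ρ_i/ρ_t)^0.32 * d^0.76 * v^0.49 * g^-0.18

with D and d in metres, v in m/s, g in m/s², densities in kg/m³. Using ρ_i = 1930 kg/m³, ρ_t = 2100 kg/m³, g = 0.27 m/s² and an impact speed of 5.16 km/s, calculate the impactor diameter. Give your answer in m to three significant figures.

d ≈ 113 m

Rearranging for d: d = [D / (1.26 · (1930/2100)^0.32 · 5160^0.49 · 0.27^-0.18)]^(1/0.76).
D = 3720 m.
(1930/2100)^0.32 = 0.9733
5160^0.49 = 65.95
0.27^-0.18 = 1.266
Denominator = 1.26 × 0.9733 × 65.95 × 1.266 = 102.4
D / 102.4 = 3720 / 102.4 = 36.33
d = 36.33^(1/0.76) = 36.33^1.3158 = 113.0 m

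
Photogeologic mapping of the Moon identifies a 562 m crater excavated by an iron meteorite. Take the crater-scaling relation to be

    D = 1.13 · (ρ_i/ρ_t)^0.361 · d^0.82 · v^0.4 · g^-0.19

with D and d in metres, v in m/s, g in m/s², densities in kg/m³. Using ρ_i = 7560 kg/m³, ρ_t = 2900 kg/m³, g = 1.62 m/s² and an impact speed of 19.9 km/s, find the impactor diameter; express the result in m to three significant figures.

d ≈ 11.4 m

Rearranging for d: d = [D / (1.13 · (7560/2900)^0.361 · 19900^0.4 · 1.62^-0.19)]^(1/0.82).
(7560/2900)^0.361 = 1.413
19900^0.4 = 52.43
1.62^-0.19 = 0.9124
Denominator = 1.13 × 1.413 × 52.43 × 0.9124 = 76.38
D / 76.38 = 562 / 76.38 = 7.358
d = 7.358^(1/0.82) = 7.358^1.2195 = 11.40 m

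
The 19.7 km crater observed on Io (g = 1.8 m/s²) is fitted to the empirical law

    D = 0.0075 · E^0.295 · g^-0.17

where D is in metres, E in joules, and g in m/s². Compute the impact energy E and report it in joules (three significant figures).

Rearranging: E = [D / (0.0075 · g^-0.17)]^(1/0.295).
D = 19700 m.
g^-0.17 = 1.8^-0.17 = 0.9049
D / (0.0075 × 0.9049) = 19700 / (6.787 × 10^-3) = 2.903 × 10^6
E = (2.903 × 10^6)^3.3898 = 8.086 × 10^21 J

E ≈ 8.09 × 10^21 J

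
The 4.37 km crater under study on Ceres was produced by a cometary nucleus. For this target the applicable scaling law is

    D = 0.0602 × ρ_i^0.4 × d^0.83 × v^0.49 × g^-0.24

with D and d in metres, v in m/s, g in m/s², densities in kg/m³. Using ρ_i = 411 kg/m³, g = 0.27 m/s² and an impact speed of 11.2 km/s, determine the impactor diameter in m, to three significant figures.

d ≈ 110 m

Rearranging for d: d = [D / (0.0602 · 411^0.4 · 11200^0.49 · 0.27^-0.24)]^(1/0.83).
D = 4370 m.
411^0.4 = 11.11
11200^0.49 = 96.41
0.27^-0.24 = 1.369
Denominator = 0.0602 × 11.11 × 96.41 × 1.369 = 88.27
D / 88.27 = 4370 / 88.27 = 49.51
d = 49.51^(1/0.83) = 49.51^1.2048 = 110.1 m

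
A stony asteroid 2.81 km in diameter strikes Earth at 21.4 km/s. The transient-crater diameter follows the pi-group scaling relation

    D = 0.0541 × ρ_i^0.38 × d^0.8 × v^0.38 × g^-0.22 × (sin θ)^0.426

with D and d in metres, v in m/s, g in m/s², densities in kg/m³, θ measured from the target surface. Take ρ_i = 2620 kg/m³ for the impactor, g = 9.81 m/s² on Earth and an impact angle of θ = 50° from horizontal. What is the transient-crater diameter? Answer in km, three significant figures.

In SI units: d = 2810 m, v = 21400 m/s.
ρ_i^0.38 = 2620^0.38 = 19.90
d^0.8 = 2810^0.8 = 574.1
v^0.38 = 21400^0.38 = 44.21
g^-0.22 = 9.81^-0.22 = 0.6051
(sin 50°)^0.426 = 0.7660^0.426 = 0.8927
D = 0.0541 × 19.90 × 574.1 × 44.21 × 0.6051 × 0.8927 = 14760 m
   = 14.76 km

D ≈ 14.8 km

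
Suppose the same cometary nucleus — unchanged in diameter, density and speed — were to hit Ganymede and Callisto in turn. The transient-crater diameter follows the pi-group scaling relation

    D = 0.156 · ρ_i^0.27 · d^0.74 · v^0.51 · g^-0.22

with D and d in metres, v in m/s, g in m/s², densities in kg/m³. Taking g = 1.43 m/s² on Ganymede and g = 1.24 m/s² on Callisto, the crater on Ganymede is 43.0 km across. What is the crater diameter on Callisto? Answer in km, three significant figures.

D ≈ 44.4 km

All impactor-dependent factors cancel in the ratio, leaving D_Callisto/D_Ganymede = (g_Callisto/g_Ganymede)^-0.22.
(1.24/1.43)^-0.22 = 0.8671^-0.22 = 1.032
D_Callisto = 1.032 × 43.0 km = 44.4 km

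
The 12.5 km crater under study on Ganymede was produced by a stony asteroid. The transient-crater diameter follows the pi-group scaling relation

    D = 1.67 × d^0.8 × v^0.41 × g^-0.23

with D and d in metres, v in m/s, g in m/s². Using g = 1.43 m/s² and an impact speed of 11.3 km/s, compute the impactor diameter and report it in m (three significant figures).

Rearranging for d: d = [D / (1.67 · 11300^0.41 · 1.43^-0.23)]^(1/0.8).
D = 12500 m.
11300^0.41 = 45.89
1.43^-0.23 = 0.9210
Denominator = 1.67 × 45.89 × 0.9210 = 70.58
D / 70.58 = 12500 / 70.58 = 177.1
d = 177.1^(1/0.8) = 177.1^1.25 = 646.1 m

d ≈ 646 m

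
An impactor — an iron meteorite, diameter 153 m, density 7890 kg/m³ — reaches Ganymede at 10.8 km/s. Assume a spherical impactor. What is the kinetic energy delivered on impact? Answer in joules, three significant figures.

E ≈ 8.63 × 10^17 J

v = 10800 m/s.
Mass m = (π/6) ρ d³ = (π/6) × 7890 × (153)³ = 1.480 × 10^10 kg
E = ½ m v² = 0.5 × 1.480 × 10^10 × (10800)² = 8.631 × 10^17 J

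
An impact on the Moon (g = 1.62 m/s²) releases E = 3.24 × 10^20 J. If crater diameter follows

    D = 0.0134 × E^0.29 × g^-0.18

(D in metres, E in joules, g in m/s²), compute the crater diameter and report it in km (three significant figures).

D ≈ 10.9 km

E^0.29 = (3.24 × 10^20)^0.29 = 8.873 × 10^5
g^-0.18 = 1.62^-0.18 = 0.9168
D = 0.0134 × 8.873 × 10^5 × 0.9168 = 10901 m
   = 10.90 km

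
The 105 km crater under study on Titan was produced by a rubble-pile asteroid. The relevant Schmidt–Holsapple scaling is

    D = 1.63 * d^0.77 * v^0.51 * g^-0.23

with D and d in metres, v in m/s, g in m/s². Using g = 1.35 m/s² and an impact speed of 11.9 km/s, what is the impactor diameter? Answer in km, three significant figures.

Rearranging for d: d = [D / (1.63 · 11900^0.51 · 1.35^-0.23)]^(1/0.77).
D = 105000 m.
11900^0.51 = 119.8
1.35^-0.23 = 0.9333
Denominator = 1.63 × 119.8 × 0.9333 = 182.2
D / 182.2 = 105000 / 182.2 = 576.3
d = 576.3^(1/0.77) = 576.3^1.2987 = 3848 m

d ≈ 3.85 km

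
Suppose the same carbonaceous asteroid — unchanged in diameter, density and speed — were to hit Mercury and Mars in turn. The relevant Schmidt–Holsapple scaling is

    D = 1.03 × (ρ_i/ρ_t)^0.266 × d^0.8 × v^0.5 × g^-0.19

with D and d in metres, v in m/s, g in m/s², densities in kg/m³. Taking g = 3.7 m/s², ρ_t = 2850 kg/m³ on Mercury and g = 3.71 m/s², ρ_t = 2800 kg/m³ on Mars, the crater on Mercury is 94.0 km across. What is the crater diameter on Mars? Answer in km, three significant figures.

The impactor-only factors (d, v, ρ_i) cancel in the ratio, leaving D_Mars/D_Mercury = (g_Mars/g_Mercury)^-0.19 · (ρ_t,Mercury/ρ_t,Mars)^0.266.
(3.71/3.7)^-0.19 = 1.003^-0.19 = 0.9994
(2850/2800)^0.266 = 1.018^0.266 = 1.005
Ratio = 0.9994 × 1.005 = 1.004
D_Mars = 1.004 × 94.0 km = 94.4 km

D ≈ 94.4 km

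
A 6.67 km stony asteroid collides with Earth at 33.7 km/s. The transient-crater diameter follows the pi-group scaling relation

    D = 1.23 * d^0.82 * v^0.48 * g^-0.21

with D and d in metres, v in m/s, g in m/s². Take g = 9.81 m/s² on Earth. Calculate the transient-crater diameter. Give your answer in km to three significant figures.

D ≈ 155 km

In SI units: d = 6670 m, v = 33700 m/s.
d^0.82 = 6670^0.82 = 1367
v^0.48 = 33700^0.48 = 149.0
g^-0.21 = 9.81^-0.21 = 0.6191
D = 1.23 × 1367 × 149.0 × 0.6191 = 1.551 × 10^5 m
   = 155.1 km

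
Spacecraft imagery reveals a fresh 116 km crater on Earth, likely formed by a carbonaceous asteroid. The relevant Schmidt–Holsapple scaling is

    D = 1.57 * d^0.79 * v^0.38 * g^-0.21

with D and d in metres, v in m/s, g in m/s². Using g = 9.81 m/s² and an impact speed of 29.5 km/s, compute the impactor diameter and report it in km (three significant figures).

Rearranging for d: d = [D / (1.57 · 29500^0.38 · 9.81^-0.21)]^(1/0.79).
D = 116000 m.
29500^0.38 = 49.95
9.81^-0.21 = 0.6191
Denominator = 1.57 × 49.95 × 0.6191 = 48.55
D / 48.55 = 116000 / 48.55 = 2389
d = 2389^(1/0.79) = 2389^1.2658 = 18886 m

d ≈ 18.9 km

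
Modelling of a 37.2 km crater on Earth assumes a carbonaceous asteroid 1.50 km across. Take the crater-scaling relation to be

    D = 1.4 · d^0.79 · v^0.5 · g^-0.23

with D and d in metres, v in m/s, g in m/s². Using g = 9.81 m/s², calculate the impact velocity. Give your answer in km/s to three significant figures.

v ≈ 19.4 km/s

Rearranging for v: v = [D / (1.4 · 1500^0.79 · 9.81^-0.23)]^(1/0.5).
D = 37200 m.
1500^0.79 = 322.9
9.81^-0.23 = 0.5914
Denominator = 1.4 × 322.9 × 0.5914 = 267.3
D / 267.3 = 37200 / 267.3 = 139.2
v = 139.2^(1/0.5) = 139.2^2 = 19377 m/s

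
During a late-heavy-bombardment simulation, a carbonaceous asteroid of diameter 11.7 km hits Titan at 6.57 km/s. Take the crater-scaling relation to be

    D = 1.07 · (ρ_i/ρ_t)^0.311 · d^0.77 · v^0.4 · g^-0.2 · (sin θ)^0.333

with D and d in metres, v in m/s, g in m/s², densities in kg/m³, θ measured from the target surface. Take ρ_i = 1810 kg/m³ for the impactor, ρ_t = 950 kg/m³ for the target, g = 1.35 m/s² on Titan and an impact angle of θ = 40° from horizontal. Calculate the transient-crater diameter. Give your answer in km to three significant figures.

D ≈ 48.5 km

In SI units: d = 11700 m, v = 6570 m/s.
(ρ_i/ρ_t)^0.311 = (1810/950)^0.311 = 1.222
d^0.77 = 11700^0.77 = 1357
v^0.4 = 6570^0.4 = 33.65
g^-0.2 = 1.35^-0.2 = 0.9417
(sin 40°)^0.333 = 0.6428^0.333 = 0.8632
D = 1.07 × 1.222 × 1357 × 33.65 × 0.9417 × 0.8632 = 48534 m
   = 48.53 km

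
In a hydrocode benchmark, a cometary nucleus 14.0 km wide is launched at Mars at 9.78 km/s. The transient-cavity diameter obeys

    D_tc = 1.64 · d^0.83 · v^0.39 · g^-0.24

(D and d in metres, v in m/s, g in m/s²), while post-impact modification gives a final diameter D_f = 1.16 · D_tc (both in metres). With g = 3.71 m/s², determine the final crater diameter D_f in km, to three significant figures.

In SI: d = 14000 m, v = 9780 m/s.
d^0.83 = 14000^0.83 = 2762
v^0.39 = 9780^0.39 = 35.99
g^-0.24 = 3.71^-0.24 = 0.7300
D_tc = 1.64 × 2762 × 35.99 × 0.7300 = 1.190 × 10^5 m
D_f = 1.16 × 1.190 × 10^5 = 1.380 × 10^5 m
     = 138.0 km

D_f ≈ 138 km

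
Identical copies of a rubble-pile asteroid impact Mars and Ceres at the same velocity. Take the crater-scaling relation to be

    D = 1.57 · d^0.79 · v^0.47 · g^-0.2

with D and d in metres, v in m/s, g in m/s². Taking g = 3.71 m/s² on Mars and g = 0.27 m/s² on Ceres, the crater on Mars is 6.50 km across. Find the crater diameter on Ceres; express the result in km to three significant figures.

All impactor-dependent factors cancel in the ratio, leaving D_Ceres/D_Mars = (g_Ceres/g_Mars)^-0.2.
(0.27/3.71)^-0.2 = 0.07278^-0.2 = 1.689
D_Ceres = 1.689 × 6.50 km = 11.0 km

D ≈ 11.0 km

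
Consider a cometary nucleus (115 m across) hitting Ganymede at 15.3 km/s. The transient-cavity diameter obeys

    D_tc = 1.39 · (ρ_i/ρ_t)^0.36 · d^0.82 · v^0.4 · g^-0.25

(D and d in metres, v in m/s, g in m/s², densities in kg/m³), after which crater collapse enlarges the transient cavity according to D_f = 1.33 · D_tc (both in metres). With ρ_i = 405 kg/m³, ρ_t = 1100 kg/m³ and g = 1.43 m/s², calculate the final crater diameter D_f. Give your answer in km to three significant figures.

D_f ≈ 2.73 km

v = 15300 m/s.
(ρ_i/ρ_t)^0.36 = (405/1100)^0.36 = 0.6979
d^0.82 = 115^0.82 = 48.95
v^0.4 = 15300^0.4 = 47.19
g^-0.25 = 1.43^-0.25 = 0.9145
D_tc = 1.39 × 0.6979 × 48.95 × 47.19 × 0.9145 = 2049 m
D_f = 1.33 × 2049 = 2725 m
     = 2.725 km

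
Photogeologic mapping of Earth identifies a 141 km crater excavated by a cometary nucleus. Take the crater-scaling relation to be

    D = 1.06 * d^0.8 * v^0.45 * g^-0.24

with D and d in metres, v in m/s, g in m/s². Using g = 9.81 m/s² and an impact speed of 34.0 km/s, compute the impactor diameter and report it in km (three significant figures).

d ≈ 14.2 km

Rearranging for d: d = [D / (1.06 · 34000^0.45 · 9.81^-0.24)]^(1/0.8).
D = 141000 m.
34000^0.45 = 109.4
9.81^-0.24 = 0.5781
Denominator = 1.06 × 109.4 × 0.5781 = 67.04
D / 67.04 = 141000 / 67.04 = 2103
d = 2103^(1/0.8) = 2103^1.25 = 14241 m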